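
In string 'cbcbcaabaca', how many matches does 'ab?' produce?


Pattern 'ab?' matches 'a' optionally followed by 'b'.
String: 'cbcbcaabaca'
Scanning left to right for 'a' then checking next char:
  Match 1: 'a' (a not followed by b)
  Match 2: 'ab' (a followed by b)
  Match 3: 'a' (a not followed by b)
  Match 4: 'a' (a not followed by b)
Total matches: 4

4


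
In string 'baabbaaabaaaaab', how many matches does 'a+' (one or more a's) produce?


Pattern 'a+' matches one or more consecutive a's.
String: 'baabbaaabaaaaab'
Scanning for runs of a:
  Match 1: 'aa' (length 2)
  Match 2: 'aaa' (length 3)
  Match 3: 'aaaaa' (length 5)
Total matches: 3

3


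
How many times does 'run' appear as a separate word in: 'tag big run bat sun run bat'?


Scanning each word for exact match 'run':
  Word 1: 'tag' -> no
  Word 2: 'big' -> no
  Word 3: 'run' -> MATCH
  Word 4: 'bat' -> no
  Word 5: 'sun' -> no
  Word 6: 'run' -> MATCH
  Word 7: 'bat' -> no
Total matches: 2

2


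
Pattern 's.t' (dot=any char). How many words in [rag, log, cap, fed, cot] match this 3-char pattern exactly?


Pattern 's.t' means: starts with 's', any single char, ends with 't'.
Checking each word (must be exactly 3 chars):
  'rag' (len=3): no
  'log' (len=3): no
  'cap' (len=3): no
  'fed' (len=3): no
  'cot' (len=3): no
Matching words: []
Total: 0

0


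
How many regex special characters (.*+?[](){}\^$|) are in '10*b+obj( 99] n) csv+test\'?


Regex special characters are: . * + ? [ ] ( ) { } \ ^ $ |
Scanning '10*b+obj( 99] n) csv+test\':
  pos 2: '*' -> SPECIAL
  pos 4: '+' -> SPECIAL
  pos 8: '(' -> SPECIAL
  pos 12: ']' -> SPECIAL
  pos 15: ')' -> SPECIAL
  pos 20: '+' -> SPECIAL
  pos 25: '\' -> SPECIAL
Special chars found: ['*', '+', '(', ']', ')', '+', '\\']
Total: 7

7


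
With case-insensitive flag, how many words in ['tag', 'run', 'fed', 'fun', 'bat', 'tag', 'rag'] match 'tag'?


Case-insensitive matching: compare each word's lowercase form to 'tag'.
  'tag' -> lower='tag' -> MATCH
  'run' -> lower='run' -> no
  'fed' -> lower='fed' -> no
  'fun' -> lower='fun' -> no
  'bat' -> lower='bat' -> no
  'tag' -> lower='tag' -> MATCH
  'rag' -> lower='rag' -> no
Matches: ['tag', 'tag']
Count: 2

2


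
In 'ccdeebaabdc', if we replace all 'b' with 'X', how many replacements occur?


re.sub('b', 'X', text) replaces every occurrence of 'b' with 'X'.
Text: 'ccdeebaabdc'
Scanning for 'b':
  pos 5: 'b' -> replacement #1
  pos 8: 'b' -> replacement #2
Total replacements: 2

2


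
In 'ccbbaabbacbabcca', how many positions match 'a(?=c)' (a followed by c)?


Lookahead 'a(?=c)' matches 'a' only when followed by 'c'.
String: 'ccbbaabbacbabcca'
Checking each position where char is 'a':
  pos 4: 'a' -> no (next='a')
  pos 5: 'a' -> no (next='b')
  pos 8: 'a' -> MATCH (next='c')
  pos 11: 'a' -> no (next='b')
Matching positions: [8]
Count: 1

1


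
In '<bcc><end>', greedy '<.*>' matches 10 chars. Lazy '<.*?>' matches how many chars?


Greedy '<.*>' tries to match as MUCH as possible.
Lazy '<.*?>' tries to match as LITTLE as possible.

String: '<bcc><end>'
Greedy '<.*>' starts at first '<' and extends to the LAST '>': '<bcc><end>' (10 chars)
Lazy '<.*?>' starts at first '<' and stops at the FIRST '>': '<bcc>' (5 chars)

5


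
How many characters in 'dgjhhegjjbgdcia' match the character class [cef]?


Character class [cef] matches any of: {c, e, f}
Scanning string 'dgjhhegjjbgdcia' character by character:
  pos 0: 'd' -> no
  pos 1: 'g' -> no
  pos 2: 'j' -> no
  pos 3: 'h' -> no
  pos 4: 'h' -> no
  pos 5: 'e' -> MATCH
  pos 6: 'g' -> no
  pos 7: 'j' -> no
  pos 8: 'j' -> no
  pos 9: 'b' -> no
  pos 10: 'g' -> no
  pos 11: 'd' -> no
  pos 12: 'c' -> MATCH
  pos 13: 'i' -> no
  pos 14: 'a' -> no
Total matches: 2

2


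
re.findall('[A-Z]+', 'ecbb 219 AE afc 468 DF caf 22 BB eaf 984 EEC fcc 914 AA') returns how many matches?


Pattern '[A-Z]+' finds one or more uppercase letters.
Text: 'ecbb 219 AE afc 468 DF caf 22 BB eaf 984 EEC fcc 914 AA'
Scanning for matches:
  Match 1: 'AE'
  Match 2: 'DF'
  Match 3: 'BB'
  Match 4: 'EEC'
  Match 5: 'AA'
Total matches: 5

5


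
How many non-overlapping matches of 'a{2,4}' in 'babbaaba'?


Pattern 'a{2,4}' matches between 2 and 4 consecutive a's (greedy).
String: 'babbaaba'
Finding runs of a's and applying greedy matching:
  Run at pos 1: 'a' (length 1)
  Run at pos 4: 'aa' (length 2)
  Run at pos 7: 'a' (length 1)
Matches: ['aa']
Count: 1

1


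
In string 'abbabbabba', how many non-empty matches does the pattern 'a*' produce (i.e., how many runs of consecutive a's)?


Pattern 'a*' matches zero or more a's. We want non-empty runs of consecutive a's.
String: 'abbabbabba'
Walking through the string to find runs of a's:
  Run 1: positions 0-0 -> 'a'
  Run 2: positions 3-3 -> 'a'
  Run 3: positions 6-6 -> 'a'
  Run 4: positions 9-9 -> 'a'
Non-empty runs found: ['a', 'a', 'a', 'a']
Count: 4

4


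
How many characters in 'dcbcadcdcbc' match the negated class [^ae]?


Negated class [^ae] matches any char NOT in {a, e}
Scanning 'dcbcadcdcbc':
  pos 0: 'd' -> MATCH
  pos 1: 'c' -> MATCH
  pos 2: 'b' -> MATCH
  pos 3: 'c' -> MATCH
  pos 4: 'a' -> no (excluded)
  pos 5: 'd' -> MATCH
  pos 6: 'c' -> MATCH
  pos 7: 'd' -> MATCH
  pos 8: 'c' -> MATCH
  pos 9: 'b' -> MATCH
  pos 10: 'c' -> MATCH
Total matches: 10

10


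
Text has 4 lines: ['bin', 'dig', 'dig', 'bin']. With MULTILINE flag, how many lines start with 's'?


With MULTILINE flag, ^ matches the start of each line.
Lines: ['bin', 'dig', 'dig', 'bin']
Checking which lines start with 's':
  Line 1: 'bin' -> no
  Line 2: 'dig' -> no
  Line 3: 'dig' -> no
  Line 4: 'bin' -> no
Matching lines: []
Count: 0

0


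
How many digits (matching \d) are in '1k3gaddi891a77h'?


\d matches any digit 0-9.
Scanning '1k3gaddi891a77h':
  pos 0: '1' -> DIGIT
  pos 2: '3' -> DIGIT
  pos 8: '8' -> DIGIT
  pos 9: '9' -> DIGIT
  pos 10: '1' -> DIGIT
  pos 12: '7' -> DIGIT
  pos 13: '7' -> DIGIT
Digits found: ['1', '3', '8', '9', '1', '7', '7']
Total: 7

7


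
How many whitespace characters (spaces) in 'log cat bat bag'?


\s matches whitespace characters (spaces, tabs, etc.).
Text: 'log cat bat bag'
This text has 4 words separated by spaces.
Number of spaces = number of words - 1 = 4 - 1 = 3

3


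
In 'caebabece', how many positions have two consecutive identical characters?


Looking for consecutive identical characters in 'caebabece':
  pos 0-1: 'c' vs 'a' -> different
  pos 1-2: 'a' vs 'e' -> different
  pos 2-3: 'e' vs 'b' -> different
  pos 3-4: 'b' vs 'a' -> different
  pos 4-5: 'a' vs 'b' -> different
  pos 5-6: 'b' vs 'e' -> different
  pos 6-7: 'e' vs 'c' -> different
  pos 7-8: 'c' vs 'e' -> different
Consecutive identical pairs: []
Count: 0

0


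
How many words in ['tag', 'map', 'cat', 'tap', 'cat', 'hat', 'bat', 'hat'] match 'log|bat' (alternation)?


Alternation 'log|bat' matches either 'log' or 'bat'.
Checking each word:
  'tag' -> no
  'map' -> no
  'cat' -> no
  'tap' -> no
  'cat' -> no
  'hat' -> no
  'bat' -> MATCH
  'hat' -> no
Matches: ['bat']
Count: 1

1


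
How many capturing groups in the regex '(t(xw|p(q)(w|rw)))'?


To count capturing groups, count each '(' that starts a group.
Pattern: '(t(xw|p(q)(w|rw)))'
Walking through the pattern:
  Position 0: '(' -> group #1
  Position 2: '(' -> group #2
  Position 7: '(' -> group #3
  Position 10: '(' -> group #4
Total capturing groups: 4

4


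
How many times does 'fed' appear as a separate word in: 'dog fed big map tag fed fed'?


Scanning each word for exact match 'fed':
  Word 1: 'dog' -> no
  Word 2: 'fed' -> MATCH
  Word 3: 'big' -> no
  Word 4: 'map' -> no
  Word 5: 'tag' -> no
  Word 6: 'fed' -> MATCH
  Word 7: 'fed' -> MATCH
Total matches: 3

3


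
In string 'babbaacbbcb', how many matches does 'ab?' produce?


Pattern 'ab?' matches 'a' optionally followed by 'b'.
String: 'babbaacbbcb'
Scanning left to right for 'a' then checking next char:
  Match 1: 'ab' (a followed by b)
  Match 2: 'a' (a not followed by b)
  Match 3: 'a' (a not followed by b)
Total matches: 3

3


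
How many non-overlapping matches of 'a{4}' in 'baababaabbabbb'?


Pattern 'a{4}' matches exactly 4 consecutive a's (greedy, non-overlapping).
String: 'baababaabbabbb'
Scanning for runs of a's:
  Run at pos 1: 'aa' (length 2) -> 0 match(es)
  Run at pos 4: 'a' (length 1) -> 0 match(es)
  Run at pos 6: 'aa' (length 2) -> 0 match(es)
  Run at pos 10: 'a' (length 1) -> 0 match(es)
Matches found: []
Total: 0

0


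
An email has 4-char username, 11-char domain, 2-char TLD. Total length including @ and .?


An email address has format: username@domain.tld
Username length: 4
'@' character: 1
Domain length: 11
'.' character: 1
TLD length: 2
Total = 4 + 1 + 11 + 1 + 2 = 19

19


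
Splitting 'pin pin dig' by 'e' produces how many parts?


Splitting by 'e' breaks the string at each occurrence of the separator.
Text: 'pin pin dig'
Parts after split:
  Part 1: 'pin pin dig'
Total parts: 1

1


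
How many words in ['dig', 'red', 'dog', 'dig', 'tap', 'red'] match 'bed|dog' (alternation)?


Alternation 'bed|dog' matches either 'bed' or 'dog'.
Checking each word:
  'dig' -> no
  'red' -> no
  'dog' -> MATCH
  'dig' -> no
  'tap' -> no
  'red' -> no
Matches: ['dog']
Count: 1

1


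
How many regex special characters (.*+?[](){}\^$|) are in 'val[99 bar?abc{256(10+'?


Regex special characters are: . * + ? [ ] ( ) { } \ ^ $ |
Scanning 'val[99 bar?abc{256(10+':
  pos 3: '[' -> SPECIAL
  pos 10: '?' -> SPECIAL
  pos 14: '{' -> SPECIAL
  pos 18: '(' -> SPECIAL
  pos 21: '+' -> SPECIAL
Special chars found: ['[', '?', '{', '(', '+']
Total: 5

5


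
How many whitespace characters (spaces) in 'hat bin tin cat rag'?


\s matches whitespace characters (spaces, tabs, etc.).
Text: 'hat bin tin cat rag'
This text has 5 words separated by spaces.
Number of spaces = number of words - 1 = 5 - 1 = 4

4


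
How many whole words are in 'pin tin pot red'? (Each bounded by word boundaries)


Word boundaries (\b) mark the start/end of each word.
Text: 'pin tin pot red'
Splitting by whitespace:
  Word 1: 'pin'
  Word 2: 'tin'
  Word 3: 'pot'
  Word 4: 'red'
Total whole words: 4

4


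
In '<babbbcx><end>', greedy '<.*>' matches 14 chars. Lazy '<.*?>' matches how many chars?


Greedy '<.*>' tries to match as MUCH as possible.
Lazy '<.*?>' tries to match as LITTLE as possible.

String: '<babbbcx><end>'
Greedy '<.*>' starts at first '<' and extends to the LAST '>': '<babbbcx><end>' (14 chars)
Lazy '<.*?>' starts at first '<' and stops at the FIRST '>': '<babbbcx>' (9 chars)

9


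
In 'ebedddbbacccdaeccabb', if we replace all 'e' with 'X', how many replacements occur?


re.sub('e', 'X', text) replaces every occurrence of 'e' with 'X'.
Text: 'ebedddbbacccdaeccabb'
Scanning for 'e':
  pos 0: 'e' -> replacement #1
  pos 2: 'e' -> replacement #2
  pos 14: 'e' -> replacement #3
Total replacements: 3

3


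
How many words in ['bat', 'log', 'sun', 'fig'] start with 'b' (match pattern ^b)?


Pattern ^b anchors to start of word. Check which words begin with 'b':
  'bat' -> MATCH (starts with 'b')
  'log' -> no
  'sun' -> no
  'fig' -> no
Matching words: ['bat']
Count: 1

1


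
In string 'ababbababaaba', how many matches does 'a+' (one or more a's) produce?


Pattern 'a+' matches one or more consecutive a's.
String: 'ababbababaaba'
Scanning for runs of a:
  Match 1: 'a' (length 1)
  Match 2: 'a' (length 1)
  Match 3: 'a' (length 1)
  Match 4: 'a' (length 1)
  Match 5: 'aa' (length 2)
  Match 6: 'a' (length 1)
Total matches: 6

6


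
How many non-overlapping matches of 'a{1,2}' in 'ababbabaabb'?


Pattern 'a{1,2}' matches between 1 and 2 consecutive a's (greedy).
String: 'ababbabaabb'
Finding runs of a's and applying greedy matching:
  Run at pos 0: 'a' (length 1)
  Run at pos 2: 'a' (length 1)
  Run at pos 5: 'a' (length 1)
  Run at pos 7: 'aa' (length 2)
Matches: ['a', 'a', 'a', 'aa']
Count: 4

4


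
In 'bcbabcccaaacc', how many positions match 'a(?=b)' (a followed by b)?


Lookahead 'a(?=b)' matches 'a' only when followed by 'b'.
String: 'bcbabcccaaacc'
Checking each position where char is 'a':
  pos 3: 'a' -> MATCH (next='b')
  pos 8: 'a' -> no (next='a')
  pos 9: 'a' -> no (next='a')
  pos 10: 'a' -> no (next='c')
Matching positions: [3]
Count: 1

1


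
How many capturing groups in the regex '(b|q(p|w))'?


To count capturing groups, count each '(' that starts a group.
Pattern: '(b|q(p|w))'
Walking through the pattern:
  Position 0: '(' -> group #1
  Position 4: '(' -> group #2
Total capturing groups: 2

2


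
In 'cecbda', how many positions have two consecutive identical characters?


Looking for consecutive identical characters in 'cecbda':
  pos 0-1: 'c' vs 'e' -> different
  pos 1-2: 'e' vs 'c' -> different
  pos 2-3: 'c' vs 'b' -> different
  pos 3-4: 'b' vs 'd' -> different
  pos 4-5: 'd' vs 'a' -> different
Consecutive identical pairs: []
Count: 0

0


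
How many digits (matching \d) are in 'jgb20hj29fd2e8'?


\d matches any digit 0-9.
Scanning 'jgb20hj29fd2e8':
  pos 3: '2' -> DIGIT
  pos 4: '0' -> DIGIT
  pos 7: '2' -> DIGIT
  pos 8: '9' -> DIGIT
  pos 11: '2' -> DIGIT
  pos 13: '8' -> DIGIT
Digits found: ['2', '0', '2', '9', '2', '8']
Total: 6

6


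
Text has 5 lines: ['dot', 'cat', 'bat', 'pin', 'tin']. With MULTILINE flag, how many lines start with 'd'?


With MULTILINE flag, ^ matches the start of each line.
Lines: ['dot', 'cat', 'bat', 'pin', 'tin']
Checking which lines start with 'd':
  Line 1: 'dot' -> MATCH
  Line 2: 'cat' -> no
  Line 3: 'bat' -> no
  Line 4: 'pin' -> no
  Line 5: 'tin' -> no
Matching lines: ['dot']
Count: 1

1


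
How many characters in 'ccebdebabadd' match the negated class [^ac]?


Negated class [^ac] matches any char NOT in {a, c}
Scanning 'ccebdebabadd':
  pos 0: 'c' -> no (excluded)
  pos 1: 'c' -> no (excluded)
  pos 2: 'e' -> MATCH
  pos 3: 'b' -> MATCH
  pos 4: 'd' -> MATCH
  pos 5: 'e' -> MATCH
  pos 6: 'b' -> MATCH
  pos 7: 'a' -> no (excluded)
  pos 8: 'b' -> MATCH
  pos 9: 'a' -> no (excluded)
  pos 10: 'd' -> MATCH
  pos 11: 'd' -> MATCH
Total matches: 8

8


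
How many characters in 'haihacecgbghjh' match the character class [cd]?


Character class [cd] matches any of: {c, d}
Scanning string 'haihacecgbghjh' character by character:
  pos 0: 'h' -> no
  pos 1: 'a' -> no
  pos 2: 'i' -> no
  pos 3: 'h' -> no
  pos 4: 'a' -> no
  pos 5: 'c' -> MATCH
  pos 6: 'e' -> no
  pos 7: 'c' -> MATCH
  pos 8: 'g' -> no
  pos 9: 'b' -> no
  pos 10: 'g' -> no
  pos 11: 'h' -> no
  pos 12: 'j' -> no
  pos 13: 'h' -> no
Total matches: 2

2


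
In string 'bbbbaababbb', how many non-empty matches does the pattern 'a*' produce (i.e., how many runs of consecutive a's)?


Pattern 'a*' matches zero or more a's. We want non-empty runs of consecutive a's.
String: 'bbbbaababbb'
Walking through the string to find runs of a's:
  Run 1: positions 4-5 -> 'aa'
  Run 2: positions 7-7 -> 'a'
Non-empty runs found: ['aa', 'a']
Count: 2

2


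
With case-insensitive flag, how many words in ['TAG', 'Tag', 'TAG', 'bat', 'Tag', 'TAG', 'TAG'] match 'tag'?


Case-insensitive matching: compare each word's lowercase form to 'tag'.
  'TAG' -> lower='tag' -> MATCH
  'Tag' -> lower='tag' -> MATCH
  'TAG' -> lower='tag' -> MATCH
  'bat' -> lower='bat' -> no
  'Tag' -> lower='tag' -> MATCH
  'TAG' -> lower='tag' -> MATCH
  'TAG' -> lower='tag' -> MATCH
Matches: ['TAG', 'Tag', 'TAG', 'Tag', 'TAG', 'TAG']
Count: 6

6


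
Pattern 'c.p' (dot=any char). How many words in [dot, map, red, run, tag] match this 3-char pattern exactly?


Pattern 'c.p' means: starts with 'c', any single char, ends with 'p'.
Checking each word (must be exactly 3 chars):
  'dot' (len=3): no
  'map' (len=3): no
  'red' (len=3): no
  'run' (len=3): no
  'tag' (len=3): no
Matching words: []
Total: 0

0


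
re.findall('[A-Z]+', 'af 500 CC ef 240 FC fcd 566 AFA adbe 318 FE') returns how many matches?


Pattern '[A-Z]+' finds one or more uppercase letters.
Text: 'af 500 CC ef 240 FC fcd 566 AFA adbe 318 FE'
Scanning for matches:
  Match 1: 'CC'
  Match 2: 'FC'
  Match 3: 'AFA'
  Match 4: 'FE'
Total matches: 4

4


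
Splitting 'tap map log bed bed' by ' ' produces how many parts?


Splitting by ' ' breaks the string at each occurrence of the separator.
Text: 'tap map log bed bed'
Parts after split:
  Part 1: 'tap'
  Part 2: 'map'
  Part 3: 'log'
  Part 4: 'bed'
  Part 5: 'bed'
Total parts: 5

5


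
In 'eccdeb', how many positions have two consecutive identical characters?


Looking for consecutive identical characters in 'eccdeb':
  pos 0-1: 'e' vs 'c' -> different
  pos 1-2: 'c' vs 'c' -> MATCH ('cc')
  pos 2-3: 'c' vs 'd' -> different
  pos 3-4: 'd' vs 'e' -> different
  pos 4-5: 'e' vs 'b' -> different
Consecutive identical pairs: ['cc']
Count: 1

1


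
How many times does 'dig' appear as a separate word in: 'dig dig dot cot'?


Scanning each word for exact match 'dig':
  Word 1: 'dig' -> MATCH
  Word 2: 'dig' -> MATCH
  Word 3: 'dot' -> no
  Word 4: 'cot' -> no
Total matches: 2

2


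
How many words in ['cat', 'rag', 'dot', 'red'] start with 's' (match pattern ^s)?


Pattern ^s anchors to start of word. Check which words begin with 's':
  'cat' -> no
  'rag' -> no
  'dot' -> no
  'red' -> no
Matching words: []
Count: 0

0


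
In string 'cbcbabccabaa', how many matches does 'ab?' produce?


Pattern 'ab?' matches 'a' optionally followed by 'b'.
String: 'cbcbabccabaa'
Scanning left to right for 'a' then checking next char:
  Match 1: 'ab' (a followed by b)
  Match 2: 'ab' (a followed by b)
  Match 3: 'a' (a not followed by b)
  Match 4: 'a' (a not followed by b)
Total matches: 4

4


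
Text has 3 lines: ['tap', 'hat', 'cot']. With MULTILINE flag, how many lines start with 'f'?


With MULTILINE flag, ^ matches the start of each line.
Lines: ['tap', 'hat', 'cot']
Checking which lines start with 'f':
  Line 1: 'tap' -> no
  Line 2: 'hat' -> no
  Line 3: 'cot' -> no
Matching lines: []
Count: 0

0


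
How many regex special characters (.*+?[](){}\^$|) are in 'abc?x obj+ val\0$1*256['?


Regex special characters are: . * + ? [ ] ( ) { } \ ^ $ |
Scanning 'abc?x obj+ val\0$1*256[':
  pos 3: '?' -> SPECIAL
  pos 9: '+' -> SPECIAL
  pos 14: '\' -> SPECIAL
  pos 16: '$' -> SPECIAL
  pos 18: '*' -> SPECIAL
  pos 22: '[' -> SPECIAL
Special chars found: ['?', '+', '\\', '$', '*', '[']
Total: 6

6


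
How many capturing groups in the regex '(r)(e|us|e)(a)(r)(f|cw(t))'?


To count capturing groups, count each '(' that starts a group.
Pattern: '(r)(e|us|e)(a)(r)(f|cw(t))'
Walking through the pattern:
  Position 0: '(' -> group #1
  Position 3: '(' -> group #2
  Position 11: '(' -> group #3
  Position 14: '(' -> group #4
  Position 17: '(' -> group #5
  Position 22: '(' -> group #6
Total capturing groups: 6

6


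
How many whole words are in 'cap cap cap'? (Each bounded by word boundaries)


Word boundaries (\b) mark the start/end of each word.
Text: 'cap cap cap'
Splitting by whitespace:
  Word 1: 'cap'
  Word 2: 'cap'
  Word 3: 'cap'
Total whole words: 3

3


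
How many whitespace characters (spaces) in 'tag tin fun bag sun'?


\s matches whitespace characters (spaces, tabs, etc.).
Text: 'tag tin fun bag sun'
This text has 5 words separated by spaces.
Number of spaces = number of words - 1 = 5 - 1 = 4

4


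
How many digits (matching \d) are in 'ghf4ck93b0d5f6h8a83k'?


\d matches any digit 0-9.
Scanning 'ghf4ck93b0d5f6h8a83k':
  pos 3: '4' -> DIGIT
  pos 6: '9' -> DIGIT
  pos 7: '3' -> DIGIT
  pos 9: '0' -> DIGIT
  pos 11: '5' -> DIGIT
  pos 13: '6' -> DIGIT
  pos 15: '8' -> DIGIT
  pos 17: '8' -> DIGIT
  pos 18: '3' -> DIGIT
Digits found: ['4', '9', '3', '0', '5', '6', '8', '8', '3']
Total: 9

9


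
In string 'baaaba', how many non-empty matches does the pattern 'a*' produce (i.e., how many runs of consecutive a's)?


Pattern 'a*' matches zero or more a's. We want non-empty runs of consecutive a's.
String: 'baaaba'
Walking through the string to find runs of a's:
  Run 1: positions 1-3 -> 'aaa'
  Run 2: positions 5-5 -> 'a'
Non-empty runs found: ['aaa', 'a']
Count: 2

2


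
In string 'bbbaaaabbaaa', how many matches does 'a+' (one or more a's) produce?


Pattern 'a+' matches one or more consecutive a's.
String: 'bbbaaaabbaaa'
Scanning for runs of a:
  Match 1: 'aaaa' (length 4)
  Match 2: 'aaa' (length 3)
Total matches: 2

2


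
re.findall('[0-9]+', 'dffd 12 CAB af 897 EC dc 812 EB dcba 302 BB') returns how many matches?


Pattern '[0-9]+' finds one or more digits.
Text: 'dffd 12 CAB af 897 EC dc 812 EB dcba 302 BB'
Scanning for matches:
  Match 1: '12'
  Match 2: '897'
  Match 3: '812'
  Match 4: '302'
Total matches: 4

4


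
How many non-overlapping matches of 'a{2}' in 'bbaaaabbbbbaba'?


Pattern 'a{2}' matches exactly 2 consecutive a's (greedy, non-overlapping).
String: 'bbaaaabbbbbaba'
Scanning for runs of a's:
  Run at pos 2: 'aaaa' (length 4) -> 2 match(es)
  Run at pos 11: 'a' (length 1) -> 0 match(es)
  Run at pos 13: 'a' (length 1) -> 0 match(es)
Matches found: ['aa', 'aa']
Total: 2

2


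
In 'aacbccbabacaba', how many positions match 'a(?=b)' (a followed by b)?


Lookahead 'a(?=b)' matches 'a' only when followed by 'b'.
String: 'aacbccbabacaba'
Checking each position where char is 'a':
  pos 0: 'a' -> no (next='a')
  pos 1: 'a' -> no (next='c')
  pos 7: 'a' -> MATCH (next='b')
  pos 9: 'a' -> no (next='c')
  pos 11: 'a' -> MATCH (next='b')
Matching positions: [7, 11]
Count: 2

2


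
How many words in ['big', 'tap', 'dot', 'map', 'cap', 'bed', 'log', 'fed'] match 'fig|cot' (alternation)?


Alternation 'fig|cot' matches either 'fig' or 'cot'.
Checking each word:
  'big' -> no
  'tap' -> no
  'dot' -> no
  'map' -> no
  'cap' -> no
  'bed' -> no
  'log' -> no
  'fed' -> no
Matches: []
Count: 0

0


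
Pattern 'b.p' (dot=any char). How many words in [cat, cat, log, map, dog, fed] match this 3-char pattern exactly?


Pattern 'b.p' means: starts with 'b', any single char, ends with 'p'.
Checking each word (must be exactly 3 chars):
  'cat' (len=3): no
  'cat' (len=3): no
  'log' (len=3): no
  'map' (len=3): no
  'dog' (len=3): no
  'fed' (len=3): no
Matching words: []
Total: 0

0


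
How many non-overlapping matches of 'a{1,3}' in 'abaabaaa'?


Pattern 'a{1,3}' matches between 1 and 3 consecutive a's (greedy).
String: 'abaabaaa'
Finding runs of a's and applying greedy matching:
  Run at pos 0: 'a' (length 1)
  Run at pos 2: 'aa' (length 2)
  Run at pos 5: 'aaa' (length 3)
Matches: ['a', 'aa', 'aaa']
Count: 3

3


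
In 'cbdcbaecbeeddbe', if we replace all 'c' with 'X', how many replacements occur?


re.sub('c', 'X', text) replaces every occurrence of 'c' with 'X'.
Text: 'cbdcbaecbeeddbe'
Scanning for 'c':
  pos 0: 'c' -> replacement #1
  pos 3: 'c' -> replacement #2
  pos 7: 'c' -> replacement #3
Total replacements: 3

3


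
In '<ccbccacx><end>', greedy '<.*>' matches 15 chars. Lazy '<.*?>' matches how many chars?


Greedy '<.*>' tries to match as MUCH as possible.
Lazy '<.*?>' tries to match as LITTLE as possible.

String: '<ccbccacx><end>'
Greedy '<.*>' starts at first '<' and extends to the LAST '>': '<ccbccacx><end>' (15 chars)
Lazy '<.*?>' starts at first '<' and stops at the FIRST '>': '<ccbccacx>' (10 chars)

10


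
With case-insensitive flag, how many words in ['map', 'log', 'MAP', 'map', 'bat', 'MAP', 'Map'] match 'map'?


Case-insensitive matching: compare each word's lowercase form to 'map'.
  'map' -> lower='map' -> MATCH
  'log' -> lower='log' -> no
  'MAP' -> lower='map' -> MATCH
  'map' -> lower='map' -> MATCH
  'bat' -> lower='bat' -> no
  'MAP' -> lower='map' -> MATCH
  'Map' -> lower='map' -> MATCH
Matches: ['map', 'MAP', 'map', 'MAP', 'Map']
Count: 5

5


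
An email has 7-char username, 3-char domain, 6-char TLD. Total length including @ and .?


An email address has format: username@domain.tld
Username length: 7
'@' character: 1
Domain length: 3
'.' character: 1
TLD length: 6
Total = 7 + 1 + 3 + 1 + 6 = 18

18


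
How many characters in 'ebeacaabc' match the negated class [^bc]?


Negated class [^bc] matches any char NOT in {b, c}
Scanning 'ebeacaabc':
  pos 0: 'e' -> MATCH
  pos 1: 'b' -> no (excluded)
  pos 2: 'e' -> MATCH
  pos 3: 'a' -> MATCH
  pos 4: 'c' -> no (excluded)
  pos 5: 'a' -> MATCH
  pos 6: 'a' -> MATCH
  pos 7: 'b' -> no (excluded)
  pos 8: 'c' -> no (excluded)
Total matches: 5

5


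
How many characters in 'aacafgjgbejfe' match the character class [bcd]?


Character class [bcd] matches any of: {b, c, d}
Scanning string 'aacafgjgbejfe' character by character:
  pos 0: 'a' -> no
  pos 1: 'a' -> no
  pos 2: 'c' -> MATCH
  pos 3: 'a' -> no
  pos 4: 'f' -> no
  pos 5: 'g' -> no
  pos 6: 'j' -> no
  pos 7: 'g' -> no
  pos 8: 'b' -> MATCH
  pos 9: 'e' -> no
  pos 10: 'j' -> no
  pos 11: 'f' -> no
  pos 12: 'e' -> no
Total matches: 2

2


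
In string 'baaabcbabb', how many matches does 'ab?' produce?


Pattern 'ab?' matches 'a' optionally followed by 'b'.
String: 'baaabcbabb'
Scanning left to right for 'a' then checking next char:
  Match 1: 'a' (a not followed by b)
  Match 2: 'a' (a not followed by b)
  Match 3: 'ab' (a followed by b)
  Match 4: 'ab' (a followed by b)
Total matches: 4

4


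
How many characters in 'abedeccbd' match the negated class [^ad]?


Negated class [^ad] matches any char NOT in {a, d}
Scanning 'abedeccbd':
  pos 0: 'a' -> no (excluded)
  pos 1: 'b' -> MATCH
  pos 2: 'e' -> MATCH
  pos 3: 'd' -> no (excluded)
  pos 4: 'e' -> MATCH
  pos 5: 'c' -> MATCH
  pos 6: 'c' -> MATCH
  pos 7: 'b' -> MATCH
  pos 8: 'd' -> no (excluded)
Total matches: 6

6


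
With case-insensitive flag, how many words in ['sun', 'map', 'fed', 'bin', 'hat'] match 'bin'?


Case-insensitive matching: compare each word's lowercase form to 'bin'.
  'sun' -> lower='sun' -> no
  'map' -> lower='map' -> no
  'fed' -> lower='fed' -> no
  'bin' -> lower='bin' -> MATCH
  'hat' -> lower='hat' -> no
Matches: ['bin']
Count: 1

1


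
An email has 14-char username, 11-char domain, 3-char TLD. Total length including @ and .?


An email address has format: username@domain.tld
Username length: 14
'@' character: 1
Domain length: 11
'.' character: 1
TLD length: 3
Total = 14 + 1 + 11 + 1 + 3 = 30

30


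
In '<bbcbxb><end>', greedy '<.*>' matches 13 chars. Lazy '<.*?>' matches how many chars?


Greedy '<.*>' tries to match as MUCH as possible.
Lazy '<.*?>' tries to match as LITTLE as possible.

String: '<bbcbxb><end>'
Greedy '<.*>' starts at first '<' and extends to the LAST '>': '<bbcbxb><end>' (13 chars)
Lazy '<.*?>' starts at first '<' and stops at the FIRST '>': '<bbcbxb>' (8 chars)

8


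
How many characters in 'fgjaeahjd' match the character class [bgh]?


Character class [bgh] matches any of: {b, g, h}
Scanning string 'fgjaeahjd' character by character:
  pos 0: 'f' -> no
  pos 1: 'g' -> MATCH
  pos 2: 'j' -> no
  pos 3: 'a' -> no
  pos 4: 'e' -> no
  pos 5: 'a' -> no
  pos 6: 'h' -> MATCH
  pos 7: 'j' -> no
  pos 8: 'd' -> no
Total matches: 2

2


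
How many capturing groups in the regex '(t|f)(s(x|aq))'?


To count capturing groups, count each '(' that starts a group.
Pattern: '(t|f)(s(x|aq))'
Walking through the pattern:
  Position 0: '(' -> group #1
  Position 5: '(' -> group #2
  Position 7: '(' -> group #3
Total capturing groups: 3

3


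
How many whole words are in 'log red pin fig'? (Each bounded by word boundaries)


Word boundaries (\b) mark the start/end of each word.
Text: 'log red pin fig'
Splitting by whitespace:
  Word 1: 'log'
  Word 2: 'red'
  Word 3: 'pin'
  Word 4: 'fig'
Total whole words: 4

4


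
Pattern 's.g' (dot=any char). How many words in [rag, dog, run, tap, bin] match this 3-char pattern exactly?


Pattern 's.g' means: starts with 's', any single char, ends with 'g'.
Checking each word (must be exactly 3 chars):
  'rag' (len=3): no
  'dog' (len=3): no
  'run' (len=3): no
  'tap' (len=3): no
  'bin' (len=3): no
Matching words: []
Total: 0

0


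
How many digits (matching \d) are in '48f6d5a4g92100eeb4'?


\d matches any digit 0-9.
Scanning '48f6d5a4g92100eeb4':
  pos 0: '4' -> DIGIT
  pos 1: '8' -> DIGIT
  pos 3: '6' -> DIGIT
  pos 5: '5' -> DIGIT
  pos 7: '4' -> DIGIT
  pos 9: '9' -> DIGIT
  pos 10: '2' -> DIGIT
  pos 11: '1' -> DIGIT
  pos 12: '0' -> DIGIT
  pos 13: '0' -> DIGIT
  pos 17: '4' -> DIGIT
Digits found: ['4', '8', '6', '5', '4', '9', '2', '1', '0', '0', '4']
Total: 11

11


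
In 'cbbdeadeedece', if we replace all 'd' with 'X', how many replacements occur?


re.sub('d', 'X', text) replaces every occurrence of 'd' with 'X'.
Text: 'cbbdeadeedece'
Scanning for 'd':
  pos 3: 'd' -> replacement #1
  pos 6: 'd' -> replacement #2
  pos 9: 'd' -> replacement #3
Total replacements: 3

3


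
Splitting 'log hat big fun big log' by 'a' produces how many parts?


Splitting by 'a' breaks the string at each occurrence of the separator.
Text: 'log hat big fun big log'
Parts after split:
  Part 1: 'log h'
  Part 2: 't big fun big log'
Total parts: 2

2


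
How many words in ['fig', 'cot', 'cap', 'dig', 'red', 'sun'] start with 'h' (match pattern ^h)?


Pattern ^h anchors to start of word. Check which words begin with 'h':
  'fig' -> no
  'cot' -> no
  'cap' -> no
  'dig' -> no
  'red' -> no
  'sun' -> no
Matching words: []
Count: 0

0


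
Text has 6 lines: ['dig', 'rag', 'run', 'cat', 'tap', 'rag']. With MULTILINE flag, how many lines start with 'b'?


With MULTILINE flag, ^ matches the start of each line.
Lines: ['dig', 'rag', 'run', 'cat', 'tap', 'rag']
Checking which lines start with 'b':
  Line 1: 'dig' -> no
  Line 2: 'rag' -> no
  Line 3: 'run' -> no
  Line 4: 'cat' -> no
  Line 5: 'tap' -> no
  Line 6: 'rag' -> no
Matching lines: []
Count: 0

0


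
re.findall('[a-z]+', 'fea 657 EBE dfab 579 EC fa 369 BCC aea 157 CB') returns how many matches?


Pattern '[a-z]+' finds one or more lowercase letters.
Text: 'fea 657 EBE dfab 579 EC fa 369 BCC aea 157 CB'
Scanning for matches:
  Match 1: 'fea'
  Match 2: 'dfab'
  Match 3: 'fa'
  Match 4: 'aea'
Total matches: 4

4


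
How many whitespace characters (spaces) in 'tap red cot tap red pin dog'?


\s matches whitespace characters (spaces, tabs, etc.).
Text: 'tap red cot tap red pin dog'
This text has 7 words separated by spaces.
Number of spaces = number of words - 1 = 7 - 1 = 6

6


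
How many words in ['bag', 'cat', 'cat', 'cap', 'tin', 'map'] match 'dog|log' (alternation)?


Alternation 'dog|log' matches either 'dog' or 'log'.
Checking each word:
  'bag' -> no
  'cat' -> no
  'cat' -> no
  'cap' -> no
  'tin' -> no
  'map' -> no
Matches: []
Count: 0

0


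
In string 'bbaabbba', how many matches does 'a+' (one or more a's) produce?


Pattern 'a+' matches one or more consecutive a's.
String: 'bbaabbba'
Scanning for runs of a:
  Match 1: 'aa' (length 2)
  Match 2: 'a' (length 1)
Total matches: 2

2


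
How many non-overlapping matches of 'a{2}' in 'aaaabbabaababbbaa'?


Pattern 'a{2}' matches exactly 2 consecutive a's (greedy, non-overlapping).
String: 'aaaabbabaababbbaa'
Scanning for runs of a's:
  Run at pos 0: 'aaaa' (length 4) -> 2 match(es)
  Run at pos 6: 'a' (length 1) -> 0 match(es)
  Run at pos 8: 'aa' (length 2) -> 1 match(es)
  Run at pos 11: 'a' (length 1) -> 0 match(es)
  Run at pos 15: 'aa' (length 2) -> 1 match(es)
Matches found: ['aa', 'aa', 'aa', 'aa']
Total: 4

4


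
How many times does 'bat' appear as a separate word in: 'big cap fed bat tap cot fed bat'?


Scanning each word for exact match 'bat':
  Word 1: 'big' -> no
  Word 2: 'cap' -> no
  Word 3: 'fed' -> no
  Word 4: 'bat' -> MATCH
  Word 5: 'tap' -> no
  Word 6: 'cot' -> no
  Word 7: 'fed' -> no
  Word 8: 'bat' -> MATCH
Total matches: 2

2


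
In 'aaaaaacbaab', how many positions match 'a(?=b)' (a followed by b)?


Lookahead 'a(?=b)' matches 'a' only when followed by 'b'.
String: 'aaaaaacbaab'
Checking each position where char is 'a':
  pos 0: 'a' -> no (next='a')
  pos 1: 'a' -> no (next='a')
  pos 2: 'a' -> no (next='a')
  pos 3: 'a' -> no (next='a')
  pos 4: 'a' -> no (next='a')
  pos 5: 'a' -> no (next='c')
  pos 8: 'a' -> no (next='a')
  pos 9: 'a' -> MATCH (next='b')
Matching positions: [9]
Count: 1

1


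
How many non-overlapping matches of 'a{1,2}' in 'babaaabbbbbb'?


Pattern 'a{1,2}' matches between 1 and 2 consecutive a's (greedy).
String: 'babaaabbbbbb'
Finding runs of a's and applying greedy matching:
  Run at pos 1: 'a' (length 1)
  Run at pos 3: 'aaa' (length 3)
Matches: ['a', 'aa', 'a']
Count: 3

3


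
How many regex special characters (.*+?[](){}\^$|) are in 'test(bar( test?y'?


Regex special characters are: . * + ? [ ] ( ) { } \ ^ $ |
Scanning 'test(bar( test?y':
  pos 4: '(' -> SPECIAL
  pos 8: '(' -> SPECIAL
  pos 14: '?' -> SPECIAL
Special chars found: ['(', '(', '?']
Total: 3

3


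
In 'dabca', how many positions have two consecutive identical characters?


Looking for consecutive identical characters in 'dabca':
  pos 0-1: 'd' vs 'a' -> different
  pos 1-2: 'a' vs 'b' -> different
  pos 2-3: 'b' vs 'c' -> different
  pos 3-4: 'c' vs 'a' -> different
Consecutive identical pairs: []
Count: 0

0


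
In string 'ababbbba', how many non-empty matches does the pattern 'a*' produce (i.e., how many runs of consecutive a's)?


Pattern 'a*' matches zero or more a's. We want non-empty runs of consecutive a's.
String: 'ababbbba'
Walking through the string to find runs of a's:
  Run 1: positions 0-0 -> 'a'
  Run 2: positions 2-2 -> 'a'
  Run 3: positions 7-7 -> 'a'
Non-empty runs found: ['a', 'a', 'a']
Count: 3

3


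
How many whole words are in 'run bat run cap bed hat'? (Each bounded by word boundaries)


Word boundaries (\b) mark the start/end of each word.
Text: 'run bat run cap bed hat'
Splitting by whitespace:
  Word 1: 'run'
  Word 2: 'bat'
  Word 3: 'run'
  Word 4: 'cap'
  Word 5: 'bed'
  Word 6: 'hat'
Total whole words: 6

6


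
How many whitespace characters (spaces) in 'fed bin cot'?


\s matches whitespace characters (spaces, tabs, etc.).
Text: 'fed bin cot'
This text has 3 words separated by spaces.
Number of spaces = number of words - 1 = 3 - 1 = 2

2


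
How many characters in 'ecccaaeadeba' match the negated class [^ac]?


Negated class [^ac] matches any char NOT in {a, c}
Scanning 'ecccaaeadeba':
  pos 0: 'e' -> MATCH
  pos 1: 'c' -> no (excluded)
  pos 2: 'c' -> no (excluded)
  pos 3: 'c' -> no (excluded)
  pos 4: 'a' -> no (excluded)
  pos 5: 'a' -> no (excluded)
  pos 6: 'e' -> MATCH
  pos 7: 'a' -> no (excluded)
  pos 8: 'd' -> MATCH
  pos 9: 'e' -> MATCH
  pos 10: 'b' -> MATCH
  pos 11: 'a' -> no (excluded)
Total matches: 5

5


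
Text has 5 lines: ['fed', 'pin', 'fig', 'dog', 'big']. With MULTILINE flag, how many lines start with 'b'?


With MULTILINE flag, ^ matches the start of each line.
Lines: ['fed', 'pin', 'fig', 'dog', 'big']
Checking which lines start with 'b':
  Line 1: 'fed' -> no
  Line 2: 'pin' -> no
  Line 3: 'fig' -> no
  Line 4: 'dog' -> no
  Line 5: 'big' -> MATCH
Matching lines: ['big']
Count: 1

1


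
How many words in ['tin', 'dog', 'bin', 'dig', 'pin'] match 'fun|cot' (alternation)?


Alternation 'fun|cot' matches either 'fun' or 'cot'.
Checking each word:
  'tin' -> no
  'dog' -> no
  'bin' -> no
  'dig' -> no
  'pin' -> no
Matches: []
Count: 0

0


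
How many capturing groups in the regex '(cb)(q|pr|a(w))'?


To count capturing groups, count each '(' that starts a group.
Pattern: '(cb)(q|pr|a(w))'
Walking through the pattern:
  Position 0: '(' -> group #1
  Position 4: '(' -> group #2
  Position 11: '(' -> group #3
Total capturing groups: 3

3


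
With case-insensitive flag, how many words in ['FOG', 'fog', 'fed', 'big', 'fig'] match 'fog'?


Case-insensitive matching: compare each word's lowercase form to 'fog'.
  'FOG' -> lower='fog' -> MATCH
  'fog' -> lower='fog' -> MATCH
  'fed' -> lower='fed' -> no
  'big' -> lower='big' -> no
  'fig' -> lower='fig' -> no
Matches: ['FOG', 'fog']
Count: 2

2


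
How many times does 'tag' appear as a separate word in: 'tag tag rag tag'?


Scanning each word for exact match 'tag':
  Word 1: 'tag' -> MATCH
  Word 2: 'tag' -> MATCH
  Word 3: 'rag' -> no
  Word 4: 'tag' -> MATCH
Total matches: 3

3


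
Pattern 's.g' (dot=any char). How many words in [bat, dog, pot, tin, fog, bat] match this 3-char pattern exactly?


Pattern 's.g' means: starts with 's', any single char, ends with 'g'.
Checking each word (must be exactly 3 chars):
  'bat' (len=3): no
  'dog' (len=3): no
  'pot' (len=3): no
  'tin' (len=3): no
  'fog' (len=3): no
  'bat' (len=3): no
Matching words: []
Total: 0

0


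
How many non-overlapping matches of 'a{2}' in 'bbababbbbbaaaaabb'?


Pattern 'a{2}' matches exactly 2 consecutive a's (greedy, non-overlapping).
String: 'bbababbbbbaaaaabb'
Scanning for runs of a's:
  Run at pos 2: 'a' (length 1) -> 0 match(es)
  Run at pos 4: 'a' (length 1) -> 0 match(es)
  Run at pos 10: 'aaaaa' (length 5) -> 2 match(es)
Matches found: ['aa', 'aa']
Total: 2

2


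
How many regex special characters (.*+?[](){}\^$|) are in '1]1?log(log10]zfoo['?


Regex special characters are: . * + ? [ ] ( ) { } \ ^ $ |
Scanning '1]1?log(log10]zfoo[':
  pos 1: ']' -> SPECIAL
  pos 3: '?' -> SPECIAL
  pos 7: '(' -> SPECIAL
  pos 13: ']' -> SPECIAL
  pos 18: '[' -> SPECIAL
Special chars found: [']', '?', '(', ']', '[']
Total: 5

5


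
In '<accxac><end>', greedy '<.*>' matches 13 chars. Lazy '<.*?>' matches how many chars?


Greedy '<.*>' tries to match as MUCH as possible.
Lazy '<.*?>' tries to match as LITTLE as possible.

String: '<accxac><end>'
Greedy '<.*>' starts at first '<' and extends to the LAST '>': '<accxac><end>' (13 chars)
Lazy '<.*?>' starts at first '<' and stops at the FIRST '>': '<accxac>' (8 chars)

8


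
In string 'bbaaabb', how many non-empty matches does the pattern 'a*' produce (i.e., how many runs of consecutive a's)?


Pattern 'a*' matches zero or more a's. We want non-empty runs of consecutive a's.
String: 'bbaaabb'
Walking through the string to find runs of a's:
  Run 1: positions 2-4 -> 'aaa'
Non-empty runs found: ['aaa']
Count: 1

1


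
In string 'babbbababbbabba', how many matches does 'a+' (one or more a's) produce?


Pattern 'a+' matches one or more consecutive a's.
String: 'babbbababbbabba'
Scanning for runs of a:
  Match 1: 'a' (length 1)
  Match 2: 'a' (length 1)
  Match 3: 'a' (length 1)
  Match 4: 'a' (length 1)
  Match 5: 'a' (length 1)
Total matches: 5

5


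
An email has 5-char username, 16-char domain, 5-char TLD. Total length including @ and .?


An email address has format: username@domain.tld
Username length: 5
'@' character: 1
Domain length: 16
'.' character: 1
TLD length: 5
Total = 5 + 1 + 16 + 1 + 5 = 28

28


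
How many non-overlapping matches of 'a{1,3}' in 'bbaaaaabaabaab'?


Pattern 'a{1,3}' matches between 1 and 3 consecutive a's (greedy).
String: 'bbaaaaabaabaab'
Finding runs of a's and applying greedy matching:
  Run at pos 2: 'aaaaa' (length 5)
  Run at pos 8: 'aa' (length 2)
  Run at pos 11: 'aa' (length 2)
Matches: ['aaa', 'aa', 'aa', 'aa']
Count: 4

4


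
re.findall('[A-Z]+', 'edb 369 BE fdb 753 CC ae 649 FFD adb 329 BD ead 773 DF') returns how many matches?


Pattern '[A-Z]+' finds one or more uppercase letters.
Text: 'edb 369 BE fdb 753 CC ae 649 FFD adb 329 BD ead 773 DF'
Scanning for matches:
  Match 1: 'BE'
  Match 2: 'CC'
  Match 3: 'FFD'
  Match 4: 'BD'
  Match 5: 'DF'
Total matches: 5

5


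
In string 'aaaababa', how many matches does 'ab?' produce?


Pattern 'ab?' matches 'a' optionally followed by 'b'.
String: 'aaaababa'
Scanning left to right for 'a' then checking next char:
  Match 1: 'a' (a not followed by b)
  Match 2: 'a' (a not followed by b)
  Match 3: 'a' (a not followed by b)
  Match 4: 'ab' (a followed by b)
  Match 5: 'ab' (a followed by b)
  Match 6: 'a' (a not followed by b)
Total matches: 6

6
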